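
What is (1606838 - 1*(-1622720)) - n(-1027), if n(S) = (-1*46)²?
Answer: 3227442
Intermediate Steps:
n(S) = 2116 (n(S) = (-46)² = 2116)
(1606838 - 1*(-1622720)) - n(-1027) = (1606838 - 1*(-1622720)) - 1*2116 = (1606838 + 1622720) - 2116 = 3229558 - 2116 = 3227442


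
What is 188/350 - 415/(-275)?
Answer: 3939/1925 ≈ 2.0462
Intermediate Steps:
188/350 - 415/(-275) = 188*(1/350) - 415*(-1/275) = 94/175 + 83/55 = 3939/1925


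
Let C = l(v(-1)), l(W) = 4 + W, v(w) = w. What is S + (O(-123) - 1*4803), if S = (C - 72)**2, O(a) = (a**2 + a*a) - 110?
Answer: 30106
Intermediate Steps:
O(a) = -110 + 2*a**2 (O(a) = (a**2 + a**2) - 110 = 2*a**2 - 110 = -110 + 2*a**2)
C = 3 (C = 4 - 1 = 3)
S = 4761 (S = (3 - 72)**2 = (-69)**2 = 4761)
S + (O(-123) - 1*4803) = 4761 + ((-110 + 2*(-123)**2) - 1*4803) = 4761 + ((-110 + 2*15129) - 4803) = 4761 + ((-110 + 30258) - 4803) = 4761 + (30148 - 4803) = 4761 + 25345 = 30106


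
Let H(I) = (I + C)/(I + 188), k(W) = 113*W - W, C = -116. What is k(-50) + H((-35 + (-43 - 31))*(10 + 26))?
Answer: -2614695/467 ≈ -5598.9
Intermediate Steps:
k(W) = 112*W
H(I) = (-116 + I)/(188 + I) (H(I) = (I - 116)/(I + 188) = (-116 + I)/(188 + I))
k(-50) + H((-35 + (-43 - 31))*(10 + 26)) = 112*(-50) + (-116 + (-35 + (-43 - 31))*(10 + 26))/(188 + (-35 + (-43 - 31))*(10 + 26)) = -5600 + (-116 + (-35 - 74)*36)/(188 + (-35 - 74)*36) = -5600 + (-116 - 109*36)/(188 - 109*36) = -5600 + (-116 - 3924)/(188 - 3924) = -5600 - 4040/(-3736) = -5600 - 1/3736*(-4040) = -5600 + 505/467 = -2614695/467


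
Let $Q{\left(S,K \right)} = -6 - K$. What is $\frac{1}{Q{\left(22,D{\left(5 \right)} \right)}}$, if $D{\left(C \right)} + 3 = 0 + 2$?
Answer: $- \frac{1}{5} \approx -0.2$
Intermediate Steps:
$D{\left(C \right)} = -1$ ($D{\left(C \right)} = -3 + \left(0 + 2\right) = -3 + 2 = -1$)
$\frac{1}{Q{\left(22,D{\left(5 \right)} \right)}} = \frac{1}{-6 - -1} = \frac{1}{-6 + 1} = \frac{1}{-5} = - \frac{1}{5}$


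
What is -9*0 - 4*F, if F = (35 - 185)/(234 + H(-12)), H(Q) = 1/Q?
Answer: 7200/2807 ≈ 2.5650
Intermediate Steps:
F = -1800/2807 (F = (35 - 185)/(234 + 1/(-12)) = -150/(234 - 1/12) = -150/2807/12 = -150*12/2807 = -1800/2807 ≈ -0.64125)
-9*0 - 4*F = -9*0 - 4*(-1800/2807) = 0 + 7200/2807 = 7200/2807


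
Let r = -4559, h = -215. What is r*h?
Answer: 980185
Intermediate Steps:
r*h = -4559*(-215) = 980185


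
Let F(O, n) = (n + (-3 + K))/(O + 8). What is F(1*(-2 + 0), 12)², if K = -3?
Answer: 1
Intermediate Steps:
F(O, n) = (-6 + n)/(8 + O) (F(O, n) = (n + (-3 - 3))/(O + 8) = (n - 6)/(8 + O) = (-6 + n)/(8 + O))
F(1*(-2 + 0), 12)² = ((-6 + 12)/(8 + 1*(-2 + 0)))² = (6/(8 + 1*(-2)))² = (6/(8 - 2))² = (6/6)² = ((⅙)*6)² = 1² = 1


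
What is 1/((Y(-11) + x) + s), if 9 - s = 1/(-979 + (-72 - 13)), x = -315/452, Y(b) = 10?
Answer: 120232/2200731 ≈ 0.054633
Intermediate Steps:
x = -315/452 (x = -315*1/452 = -315/452 ≈ -0.69690)
s = 9577/1064 (s = 9 - 1/(-979 + (-72 - 13)) = 9 - 1/(-979 - 85) = 9 - 1/(-1064) = 9 - 1*(-1/1064) = 9 + 1/1064 = 9577/1064 ≈ 9.0009)
1/((Y(-11) + x) + s) = 1/((10 - 315/452) + 9577/1064) = 1/(4205/452 + 9577/1064) = 1/(2200731/120232) = 120232/2200731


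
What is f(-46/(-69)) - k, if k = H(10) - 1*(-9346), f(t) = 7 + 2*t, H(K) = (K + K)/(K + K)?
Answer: -28016/3 ≈ -9338.7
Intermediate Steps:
H(K) = 1 (H(K) = (2*K)/((2*K)) = (2*K)*(1/(2*K)) = 1)
k = 9347 (k = 1 - 1*(-9346) = 1 + 9346 = 9347)
f(-46/(-69)) - k = (7 + 2*(-46/(-69))) - 1*9347 = (7 + 2*(-46*(-1/69))) - 9347 = (7 + 2*(2/3)) - 9347 = (7 + 4/3) - 9347 = 25/3 - 9347 = -28016/3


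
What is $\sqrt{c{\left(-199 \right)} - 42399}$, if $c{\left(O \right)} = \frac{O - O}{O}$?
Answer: $3 i \sqrt{4711} \approx 205.91 i$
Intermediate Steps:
$c{\left(O \right)} = 0$ ($c{\left(O \right)} = \frac{0}{O} = 0$)
$\sqrt{c{\left(-199 \right)} - 42399} = \sqrt{0 - 42399} = \sqrt{-42399} = 3 i \sqrt{4711}$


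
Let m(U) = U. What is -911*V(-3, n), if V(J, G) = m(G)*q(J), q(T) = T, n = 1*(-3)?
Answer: -8199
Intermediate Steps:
n = -3
V(J, G) = G*J
-911*V(-3, n) = -(-2733)*(-3) = -911*9 = -8199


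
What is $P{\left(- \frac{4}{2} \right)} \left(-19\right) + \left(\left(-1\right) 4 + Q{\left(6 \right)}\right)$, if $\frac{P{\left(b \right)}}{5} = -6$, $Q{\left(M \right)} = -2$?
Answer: $564$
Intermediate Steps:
$P{\left(b \right)} = -30$ ($P{\left(b \right)} = 5 \left(-6\right) = -30$)
$P{\left(- \frac{4}{2} \right)} \left(-19\right) + \left(\left(-1\right) 4 + Q{\left(6 \right)}\right) = \left(-30\right) \left(-19\right) - 6 = 570 - 6 = 564$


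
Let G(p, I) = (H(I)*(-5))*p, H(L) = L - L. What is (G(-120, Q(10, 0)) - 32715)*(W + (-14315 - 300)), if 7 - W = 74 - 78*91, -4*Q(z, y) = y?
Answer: 248110560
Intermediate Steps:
Q(z, y) = -y/4
H(L) = 0
W = 7031 (W = 7 - (74 - 78*91) = 7 - (74 - 7098) = 7 - 1*(-7024) = 7 + 7024 = 7031)
G(p, I) = 0 (G(p, I) = (0*(-5))*p = 0*p = 0)
(G(-120, Q(10, 0)) - 32715)*(W + (-14315 - 300)) = (0 - 32715)*(7031 + (-14315 - 300)) = -32715*(7031 - 14615) = -32715*(-7584) = 248110560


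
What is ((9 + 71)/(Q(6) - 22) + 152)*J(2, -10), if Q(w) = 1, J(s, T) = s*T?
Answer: -62240/21 ≈ -2963.8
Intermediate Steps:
J(s, T) = T*s
((9 + 71)/(Q(6) - 22) + 152)*J(2, -10) = ((9 + 71)/(1 - 22) + 152)*(-10*2) = (80/(-21) + 152)*(-20) = (80*(-1/21) + 152)*(-20) = (-80/21 + 152)*(-20) = (3112/21)*(-20) = -62240/21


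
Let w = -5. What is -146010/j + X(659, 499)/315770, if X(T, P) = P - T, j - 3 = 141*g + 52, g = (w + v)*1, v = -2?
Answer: 2305271429/14714882 ≈ 156.66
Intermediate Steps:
g = -7 (g = (-5 - 2)*1 = -7*1 = -7)
j = -932 (j = 3 + (141*(-7) + 52) = 3 + (-987 + 52) = 3 - 935 = -932)
-146010/j + X(659, 499)/315770 = -146010/(-932) + (499 - 1*659)/315770 = -146010*(-1/932) + (499 - 659)*(1/315770) = 73005/466 - 160*1/315770 = 73005/466 - 16/31577 = 2305271429/14714882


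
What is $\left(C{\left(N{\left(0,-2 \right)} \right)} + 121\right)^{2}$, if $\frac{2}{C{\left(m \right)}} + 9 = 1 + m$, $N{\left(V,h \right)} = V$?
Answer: $\frac{233289}{16} \approx 14581.0$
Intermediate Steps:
$C{\left(m \right)} = \frac{2}{-8 + m}$ ($C{\left(m \right)} = \frac{2}{-9 + \left(1 + m\right)} = \frac{2}{-8 + m}$)
$\left(C{\left(N{\left(0,-2 \right)} \right)} + 121\right)^{2} = \left(\frac{2}{-8 + 0} + 121\right)^{2} = \left(\frac{2}{-8} + 121\right)^{2} = \left(2 \left(- \frac{1}{8}\right) + 121\right)^{2} = \left(- \frac{1}{4} + 121\right)^{2} = \left(\frac{483}{4}\right)^{2} = \frac{233289}{16}$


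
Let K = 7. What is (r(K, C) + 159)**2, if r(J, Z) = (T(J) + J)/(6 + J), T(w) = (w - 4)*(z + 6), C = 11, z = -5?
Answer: 4313929/169 ≈ 25526.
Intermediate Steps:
T(w) = -4 + w (T(w) = (w - 4)*(-5 + 6) = (-4 + w)*1 = -4 + w)
r(J, Z) = (-4 + 2*J)/(6 + J) (r(J, Z) = ((-4 + J) + J)/(6 + J) = (-4 + 2*J)/(6 + J))
(r(K, C) + 159)**2 = (2*(-2 + 7)/(6 + 7) + 159)**2 = (2*5/13 + 159)**2 = (2*(1/13)*5 + 159)**2 = (10/13 + 159)**2 = (2077/13)**2 = 4313929/169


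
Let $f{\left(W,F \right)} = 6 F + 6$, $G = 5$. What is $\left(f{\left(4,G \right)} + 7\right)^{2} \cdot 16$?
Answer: $29584$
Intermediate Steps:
$f{\left(W,F \right)} = 6 + 6 F$
$\left(f{\left(4,G \right)} + 7\right)^{2} \cdot 16 = \left(\left(6 + 6 \cdot 5\right) + 7\right)^{2} \cdot 16 = \left(\left(6 + 30\right) + 7\right)^{2} \cdot 16 = \left(36 + 7\right)^{2} \cdot 16 = 43^{2} \cdot 16 = 1849 \cdot 16 = 29584$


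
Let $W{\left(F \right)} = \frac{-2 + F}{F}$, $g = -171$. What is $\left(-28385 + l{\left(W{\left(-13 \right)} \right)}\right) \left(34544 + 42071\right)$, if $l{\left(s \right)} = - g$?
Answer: $-2161615610$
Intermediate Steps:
$W{\left(F \right)} = \frac{-2 + F}{F}$
$l{\left(s \right)} = 171$ ($l{\left(s \right)} = \left(-1\right) \left(-171\right) = 171$)
$\left(-28385 + l{\left(W{\left(-13 \right)} \right)}\right) \left(34544 + 42071\right) = \left(-28385 + 171\right) \left(34544 + 42071\right) = \left(-28214\right) 76615 = -2161615610$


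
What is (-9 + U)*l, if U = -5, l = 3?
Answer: -42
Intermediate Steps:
(-9 + U)*l = (-9 - 5)*3 = -14*3 = -42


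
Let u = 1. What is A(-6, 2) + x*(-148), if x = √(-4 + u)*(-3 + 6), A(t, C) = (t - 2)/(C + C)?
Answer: -2 - 444*I*√3 ≈ -2.0 - 769.03*I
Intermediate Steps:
A(t, C) = (-2 + t)/(2*C) (A(t, C) = (-2 + t)/((2*C)) = (-2 + t)*(1/(2*C)) = (-2 + t)/(2*C))
x = 3*I*√3 (x = √(-4 + 1)*(-3 + 6) = √(-3)*3 = (I*√3)*3 = 3*I*√3 ≈ 5.1962*I)
A(-6, 2) + x*(-148) = (½)*(-2 - 6)/2 + (3*I*√3)*(-148) = (½)*(½)*(-8) - 444*I*√3 = -2 - 444*I*√3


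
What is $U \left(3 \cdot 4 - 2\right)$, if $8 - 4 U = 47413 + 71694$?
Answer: $- \frac{595495}{2} \approx -2.9775 \cdot 10^{5}$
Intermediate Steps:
$U = - \frac{119099}{4}$ ($U = 2 - \frac{47413 + 71694}{4} = 2 - \frac{119107}{4} = - \frac{119099}{4} \approx -29775.0$)
$U \left(3 \cdot 4 - 2\right) = - \frac{119099 \left(3 \cdot 4 - 2\right)}{4} = - \frac{119099 \left(12 - 2\right)}{4} = \left(- \frac{119099}{4}\right) 10 = - \frac{595495}{2}$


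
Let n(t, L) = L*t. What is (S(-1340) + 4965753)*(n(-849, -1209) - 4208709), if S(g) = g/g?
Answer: -15802360050072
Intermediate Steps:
S(g) = 1
(S(-1340) + 4965753)*(n(-849, -1209) - 4208709) = (1 + 4965753)*(-1209*(-849) - 4208709) = 4965754*(1026441 - 4208709) = 4965754*(-3182268) = -15802360050072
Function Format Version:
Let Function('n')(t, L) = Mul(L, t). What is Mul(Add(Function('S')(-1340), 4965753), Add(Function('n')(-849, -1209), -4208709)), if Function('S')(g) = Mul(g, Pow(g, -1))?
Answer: -15802360050072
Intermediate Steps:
Function('S')(g) = 1
Mul(Add(Function('S')(-1340), 4965753), Add(Function('n')(-849, -1209), -4208709)) = Mul(Add(1, 4965753), Add(Mul(-1209, -849), -4208709)) = Mul(4965754, Add(1026441, -4208709)) = Mul(4965754, -3182268) = -15802360050072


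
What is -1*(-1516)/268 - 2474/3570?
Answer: 593636/119595 ≈ 4.9637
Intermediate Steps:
-1*(-1516)/268 - 2474/3570 = 1516*(1/268) - 2474*1/3570 = 379/67 - 1237/1785 = 593636/119595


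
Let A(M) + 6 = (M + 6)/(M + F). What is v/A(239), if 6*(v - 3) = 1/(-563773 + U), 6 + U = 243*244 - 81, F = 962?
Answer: -10907749823/21073787088 ≈ -0.51760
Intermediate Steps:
A(M) = -6 + (6 + M)/(962 + M) (A(M) = -6 + (M + 6)/(M + 962) = -6 + (6 + M)/(962 + M))
U = 59205 (U = -6 + (243*244 - 81) = -6 + (59292 - 81) = -6 + 59211 = 59205)
v = 9082223/3027408 (v = 3 + 1/(6*(-563773 + 59205)) = 3 + (⅙)/(-504568) = 3 + (⅙)*(-1/504568) = 3 - 1/3027408 = 9082223/3027408 ≈ 3.0000)
v/A(239) = 9082223/(3027408*(((-5766 - 5*239)/(962 + 239)))) = 9082223/(3027408*(((-5766 - 1195)/1201))) = 9082223/(3027408*(((1/1201)*(-6961)))) = 9082223/(3027408*(-6961/1201)) = (9082223/3027408)*(-1201/6961) = -10907749823/21073787088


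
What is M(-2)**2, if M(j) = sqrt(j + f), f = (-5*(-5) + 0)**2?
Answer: 623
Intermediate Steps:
f = 625 (f = (25 + 0)**2 = 25**2 = 625)
M(j) = sqrt(625 + j) (M(j) = sqrt(j + 625) = sqrt(625 + j))
M(-2)**2 = (sqrt(625 - 2))**2 = (sqrt(623))**2 = 623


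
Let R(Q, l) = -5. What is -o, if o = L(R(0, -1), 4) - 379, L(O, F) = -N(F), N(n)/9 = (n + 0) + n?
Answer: 451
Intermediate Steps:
N(n) = 18*n (N(n) = 9*((n + 0) + n) = 9*(n + n) = 9*(2*n) = 18*n)
L(O, F) = -18*F
o = -451 (o = -18*4 - 379 = -72 - 379 = -451)
-o = -1*(-451) = 451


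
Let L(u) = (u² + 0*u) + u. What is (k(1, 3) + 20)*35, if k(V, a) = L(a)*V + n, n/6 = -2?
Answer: 700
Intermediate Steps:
n = -12 (n = 6*(-2) = -12)
L(u) = u + u² (L(u) = (u² + 0) + u = u² + u = u + u²)
k(V, a) = -12 + V*a*(1 + a) (k(V, a) = (a*(1 + a))*V - 12 = V*a*(1 + a) - 12 = -12 + V*a*(1 + a))
(k(1, 3) + 20)*35 = ((-12 + 1*3*(1 + 3)) + 20)*35 = ((-12 + 1*3*4) + 20)*35 = ((-12 + 12) + 20)*35 = (0 + 20)*35 = 20*35 = 700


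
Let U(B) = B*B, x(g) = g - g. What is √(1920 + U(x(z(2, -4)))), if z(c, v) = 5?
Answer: 8*√30 ≈ 43.818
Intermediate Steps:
x(g) = 0
U(B) = B²
√(1920 + U(x(z(2, -4)))) = √(1920 + 0²) = √(1920 + 0) = √1920 = 8*√30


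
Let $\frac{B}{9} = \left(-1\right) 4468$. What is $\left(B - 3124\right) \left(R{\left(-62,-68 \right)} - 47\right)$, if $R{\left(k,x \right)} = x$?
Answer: $4983640$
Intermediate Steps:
$B = -40212$ ($B = 9 \left(\left(-1\right) 4468\right) = 9 \left(-4468\right) = -40212$)
$\left(B - 3124\right) \left(R{\left(-62,-68 \right)} - 47\right) = \left(-40212 - 3124\right) \left(-68 - 47\right) = \left(-43336\right) \left(-115\right) = 4983640$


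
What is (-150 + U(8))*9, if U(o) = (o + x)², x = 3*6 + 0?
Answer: 4734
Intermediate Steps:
x = 18 (x = 18 + 0 = 18)
U(o) = (18 + o)² (U(o) = (o + 18)² = (18 + o)²)
(-150 + U(8))*9 = (-150 + (18 + 8)²)*9 = (-150 + 26²)*9 = (-150 + 676)*9 = 526*9 = 4734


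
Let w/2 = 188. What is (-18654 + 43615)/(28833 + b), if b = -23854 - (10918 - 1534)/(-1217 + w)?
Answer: 20992201/4196723 ≈ 5.0020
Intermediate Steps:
w = 376 (w = 2*188 = 376)
b = -20051830/841 (b = -23854 - (10918 - 1534)/(-1217 + 376) = -23854 - 9384/(-841) = -23854 - 9384*(-1)/841 = -23854 - 1*(-9384/841) = -23854 + 9384/841 = -20051830/841 ≈ -23843.)
(-18654 + 43615)/(28833 + b) = (-18654 + 43615)/(28833 - 20051830/841) = 24961/(4196723/841) = 24961*(841/4196723) = 20992201/4196723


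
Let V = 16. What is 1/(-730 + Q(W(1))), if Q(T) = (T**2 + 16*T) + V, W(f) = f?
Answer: -1/697 ≈ -0.0014347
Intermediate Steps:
Q(T) = 16 + T**2 + 16*T (Q(T) = (T**2 + 16*T) + 16 = 16 + T**2 + 16*T)
1/(-730 + Q(W(1))) = 1/(-730 + (16 + 1**2 + 16*1)) = 1/(-730 + (16 + 1 + 16)) = 1/(-730 + 33) = 1/(-697) = -1/697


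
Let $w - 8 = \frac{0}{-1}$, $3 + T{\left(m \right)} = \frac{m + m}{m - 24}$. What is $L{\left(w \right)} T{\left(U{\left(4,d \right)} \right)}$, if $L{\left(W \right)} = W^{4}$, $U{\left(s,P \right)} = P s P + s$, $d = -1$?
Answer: $-16384$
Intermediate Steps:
$U{\left(s,P \right)} = s + s P^{2}$ ($U{\left(s,P \right)} = s P^{2} + s = s + s P^{2}$)
$T{\left(m \right)} = -3 + \frac{2 m}{-24 + m}$ ($T{\left(m \right)} = -3 + \frac{m + m}{m - 24} = -3 + \frac{2 m}{-24 + m}$)
$w = 8$ ($w = 8 + \frac{0}{-1} = 8 + 0 \left(-1\right) = 8 + 0 = 8$)
$L{\left(w \right)} T{\left(U{\left(4,d \right)} \right)} = 8^{4} \frac{72 - 4 \left(1 + \left(-1\right)^{2}\right)}{-24 + 4 \left(1 + \left(-1\right)^{2}\right)} = 4096 \frac{72 - 4 \left(1 + 1\right)}{-24 + 4 \left(1 + 1\right)} = 4096 \frac{72 - 4 \cdot 2}{-24 + 4 \cdot 2} = 4096 \frac{72 - 8}{-24 + 8} = 4096 \frac{72 - 8}{-16} = 4096 \left(\left(- \frac{1}{16}\right) 64\right) = 4096 \left(-4\right) = -16384$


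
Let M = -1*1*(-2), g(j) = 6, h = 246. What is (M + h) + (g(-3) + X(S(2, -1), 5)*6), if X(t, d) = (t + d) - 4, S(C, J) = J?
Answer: 254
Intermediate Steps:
X(t, d) = -4 + d + t (X(t, d) = (d + t) - 4 = -4 + d + t)
M = 2 (M = -1*(-2) = 2)
(M + h) + (g(-3) + X(S(2, -1), 5)*6) = (2 + 246) + (6 + (-4 + 5 - 1)*6) = 248 + (6 + 0*6) = 248 + (6 + 0) = 248 + 6 = 254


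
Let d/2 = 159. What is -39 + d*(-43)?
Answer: -13713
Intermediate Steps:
d = 318 (d = 2*159 = 318)
-39 + d*(-43) = -39 + 318*(-43) = -39 - 13674 = -13713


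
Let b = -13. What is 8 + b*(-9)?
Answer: 125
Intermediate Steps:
8 + b*(-9) = 8 - 13*(-9) = 8 + 117 = 125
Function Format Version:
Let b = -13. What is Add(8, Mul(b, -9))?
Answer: 125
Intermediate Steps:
Add(8, Mul(b, -9)) = Add(8, Mul(-13, -9)) = Add(8, 117) = 125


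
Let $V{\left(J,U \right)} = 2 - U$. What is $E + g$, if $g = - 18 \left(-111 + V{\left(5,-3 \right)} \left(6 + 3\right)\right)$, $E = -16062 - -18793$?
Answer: $3919$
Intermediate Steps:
$E = 2731$ ($E = -16062 + 18793 = 2731$)
$g = 1188$ ($g = - 18 \left(-111 + \left(2 - -3\right) \left(6 + 3\right)\right) = - 18 \left(-111 + \left(2 + 3\right) 9\right) = - 18 \left(-111 + 5 \cdot 9\right) = - 18 \left(-111 + 45\right) = \left(-18\right) \left(-66\right) = 1188$)
$E + g = 2731 + 1188 = 3919$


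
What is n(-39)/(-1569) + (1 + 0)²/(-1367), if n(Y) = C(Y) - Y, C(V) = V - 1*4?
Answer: 3899/2144823 ≈ 0.0018179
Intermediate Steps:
C(V) = -4 + V (C(V) = V - 4 = -4 + V)
n(Y) = -4 (n(Y) = (-4 + Y) - Y = -4)
n(-39)/(-1569) + (1 + 0)²/(-1367) = -4/(-1569) + (1 + 0)²/(-1367) = -4*(-1/1569) + 1²*(-1/1367) = 4/1569 + 1*(-1/1367) = 4/1569 - 1/1367 = 3899/2144823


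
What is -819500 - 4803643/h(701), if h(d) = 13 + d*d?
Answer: -402718576643/491414 ≈ -8.1951e+5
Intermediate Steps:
h(d) = 13 + d**2
-819500 - 4803643/h(701) = -819500 - 4803643/(13 + 701**2) = -819500 - 4803643/(13 + 491401) = -819500 - 4803643/491414 = -402718576643/491414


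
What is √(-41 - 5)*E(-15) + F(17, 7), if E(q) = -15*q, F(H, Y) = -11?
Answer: -11 + 225*I*√46 ≈ -11.0 + 1526.0*I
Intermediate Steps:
√(-41 - 5)*E(-15) + F(17, 7) = √(-41 - 5)*(-15*(-15)) - 11 = √(-46)*225 - 11 = (I*√46)*225 - 11 = 225*I*√46 - 11 = -11 + 225*I*√46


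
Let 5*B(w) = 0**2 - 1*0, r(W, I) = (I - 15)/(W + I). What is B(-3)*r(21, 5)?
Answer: 0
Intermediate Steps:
r(W, I) = (-15 + I)/(I + W)
B(w) = 0 (B(w) = (0**2 - 1*0)/5 = (0 + 0)/5 = (1/5)*0 = 0)
B(-3)*r(21, 5) = 0*((-15 + 5)/(5 + 21)) = 0*(-10/26) = 0*((1/26)*(-10)) = 0*(-5/13) = 0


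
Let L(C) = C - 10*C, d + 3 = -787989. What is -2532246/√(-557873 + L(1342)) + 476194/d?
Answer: -238097/393996 + 2532246*I*√569951/569951 ≈ -0.60431 + 3354.2*I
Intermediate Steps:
d = -787992 (d = -3 - 787989 = -787992)
L(C) = -9*C
-2532246/√(-557873 + L(1342)) + 476194/d = -2532246/√(-557873 - 9*1342) + 476194/(-787992) = -2532246/√(-557873 - 12078) + 476194*(-1/787992) = -2532246*(-I*√569951/569951) - 238097/393996 = -(-2532246)*I*√569951/569951 - 238097/393996 = 2532246*I*√569951/569951 - 238097/393996 = -238097/393996 + 2532246*I*√569951/569951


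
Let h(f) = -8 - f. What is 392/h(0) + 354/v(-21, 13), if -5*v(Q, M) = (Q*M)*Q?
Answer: -94229/1911 ≈ -49.309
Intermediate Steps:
v(Q, M) = -M*Q²/5 (v(Q, M) = -Q*M*Q/5 = -M*Q*Q/5 = -M*Q²/5)
392/h(0) + 354/v(-21, 13) = 392/(-8 - 1*0) + 354/((-⅕*13*(-21)²)) = 392/(-8 + 0) + 354/((-⅕*13*441)) = 392/(-8) + 354/(-5733/5) = 392*(-⅛) + 354*(-5/5733) = -49 - 590/1911 = -94229/1911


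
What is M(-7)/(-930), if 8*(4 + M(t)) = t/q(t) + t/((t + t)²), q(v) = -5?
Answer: 4289/1041600 ≈ 0.0041177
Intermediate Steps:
M(t) = -4 - t/40 + 1/(32*t) (M(t) = -4 + (t/(-5) + t/((t + t)²))/8 = -4 + (t*(-⅕) + t/((2*t)²))/8 = -4 + (-t/5 + t/((4*t²)))/8 = -4 + (-t/5 + t*(1/(4*t²)))/8 = -4 + (-t/5 + 1/(4*t))/8 = -4 + (-t/40 + 1/(32*t)) = -4 - t/40 + 1/(32*t))
M(-7)/(-930) = (-4 - 1/40*(-7) + (1/32)/(-7))/(-930) = (-4 + 7/40 + (1/32)*(-⅐))*(-1/930) = (-4 + 7/40 - 1/224)*(-1/930) = -4289/1120*(-1/930) = 4289/1041600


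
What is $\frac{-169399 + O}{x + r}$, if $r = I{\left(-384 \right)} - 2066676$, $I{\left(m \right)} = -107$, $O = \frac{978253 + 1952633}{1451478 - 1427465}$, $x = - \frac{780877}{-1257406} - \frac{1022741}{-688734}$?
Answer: $\frac{880058000763341213301}{10745037089000843659096} \approx 0.081904$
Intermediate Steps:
$x = \frac{455954302391}{216504566001}$ ($x = \left(-780877\right) \left(- \frac{1}{1257406}\right) - - \frac{1022741}{688734} = \frac{780877}{1257406} + \frac{1022741}{688734} = \frac{455954302391}{216504566001} \approx 2.106$)
$O = \frac{2930886}{24013} \approx 122.05$
$r = -2066783$ ($r = -107 - 2066676 = -2066783$)
$\frac{-169399 + O}{x + r} = \frac{-169399 + \frac{2930886}{24013}}{\frac{455954302391}{216504566001} - 2066783} = - \frac{4064847301}{24013 \left(- \frac{447467500478942392}{216504566001}\right)} = \left(- \frac{4064847301}{24013}\right) \left(- \frac{216504566001}{447467500478942392}\right) = \frac{880058000763341213301}{10745037089000843659096}$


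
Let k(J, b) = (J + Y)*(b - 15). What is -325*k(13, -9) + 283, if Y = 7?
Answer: 156283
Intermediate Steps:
k(J, b) = (-15 + b)*(7 + J) (k(J, b) = (J + 7)*(b - 15) = (7 + J)*(-15 + b) = (-15 + b)*(7 + J))
-325*k(13, -9) + 283 = -325*(-105 - 15*13 + 7*(-9) + 13*(-9)) + 283 = -325*(-105 - 195 - 63 - 117) + 283 = -325*(-480) + 283 = 156000 + 283 = 156283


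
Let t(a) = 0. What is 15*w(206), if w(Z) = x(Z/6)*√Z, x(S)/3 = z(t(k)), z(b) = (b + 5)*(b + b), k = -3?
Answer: 0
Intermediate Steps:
z(b) = 2*b*(5 + b) (z(b) = (5 + b)*(2*b) = 2*b*(5 + b))
x(S) = 0 (x(S) = 3*(2*0*(5 + 0)) = 3*(2*0*5) = 3*0 = 0)
w(Z) = 0 (w(Z) = 0*√Z = 0)
15*w(206) = 15*0 = 0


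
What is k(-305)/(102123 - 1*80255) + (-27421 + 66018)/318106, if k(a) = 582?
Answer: 128647111/869542751 ≈ 0.14795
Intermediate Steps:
k(-305)/(102123 - 1*80255) + (-27421 + 66018)/318106 = 582/(102123 - 1*80255) + (-27421 + 66018)/318106 = 582/(102123 - 80255) + 38597*(1/318106) = 582/21868 + 38597/318106 = 582*(1/21868) + 38597/318106 = 291/10934 + 38597/318106 = 128647111/869542751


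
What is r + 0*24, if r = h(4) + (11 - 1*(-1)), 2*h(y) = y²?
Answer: 20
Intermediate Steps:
h(y) = y²/2
r = 20 (r = (½)*4² + (11 - 1*(-1)) = (½)*16 + (11 + 1) = 8 + 12 = 20)
r + 0*24 = 20 + 0*24 = 20 + 0 = 20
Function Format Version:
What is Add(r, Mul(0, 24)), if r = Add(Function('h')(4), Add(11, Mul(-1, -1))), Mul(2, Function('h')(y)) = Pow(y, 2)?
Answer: 20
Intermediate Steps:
Function('h')(y) = Mul(Rational(1, 2), Pow(y, 2))
r = 20 (r = Add(Mul(Rational(1, 2), Pow(4, 2)), Add(11, Mul(-1, -1))) = Add(Mul(Rational(1, 2), 16), Add(11, 1)) = Add(8, 12) = 20)
Add(r, Mul(0, 24)) = Add(20, Mul(0, 24)) = Add(20, 0) = 20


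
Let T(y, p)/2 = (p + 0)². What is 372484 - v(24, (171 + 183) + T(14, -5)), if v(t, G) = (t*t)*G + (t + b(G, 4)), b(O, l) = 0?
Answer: 139756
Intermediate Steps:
T(y, p) = 2*p² (T(y, p) = 2*(p + 0)² = 2*p²)
v(t, G) = t + G*t² (v(t, G) = (t*t)*G + (t + 0) = t²*G + t = G*t² + t = t + G*t²)
372484 - v(24, (171 + 183) + T(14, -5)) = 372484 - 24*(1 + ((171 + 183) + 2*(-5)²)*24) = 372484 - 24*(1 + (354 + 2*25)*24) = 372484 - 24*(1 + (354 + 50)*24) = 372484 - 24*(1 + 404*24) = 372484 - 24*(1 + 9696) = 372484 - 24*9697 = 372484 - 1*232728 = 372484 - 232728 = 139756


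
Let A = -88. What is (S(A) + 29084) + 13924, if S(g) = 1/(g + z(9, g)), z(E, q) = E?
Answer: 3397631/79 ≈ 43008.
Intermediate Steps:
S(g) = 1/(9 + g) (S(g) = 1/(g + 9) = 1/(9 + g))
(S(A) + 29084) + 13924 = (1/(9 - 88) + 29084) + 13924 = (1/(-79) + 29084) + 13924 = (-1/79 + 29084) + 13924 = 2297635/79 + 13924 = 3397631/79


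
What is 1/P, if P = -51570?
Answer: -1/51570 ≈ -1.9391e-5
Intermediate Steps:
1/P = 1/(-51570) = -1/51570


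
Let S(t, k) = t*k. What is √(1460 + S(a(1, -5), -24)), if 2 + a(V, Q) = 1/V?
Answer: 2*√371 ≈ 38.523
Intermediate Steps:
a(V, Q) = -2 + 1/V
S(t, k) = k*t
√(1460 + S(a(1, -5), -24)) = √(1460 - 24*(-2 + 1/1)) = √(1460 - 24*(-2 + 1)) = √(1460 - 24*(-1)) = √(1460 + 24) = √1484 = 2*√371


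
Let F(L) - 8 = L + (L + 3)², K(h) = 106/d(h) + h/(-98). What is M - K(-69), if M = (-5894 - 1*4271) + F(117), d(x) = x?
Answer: 29487947/6762 ≈ 4360.8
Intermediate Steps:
K(h) = 106/h - h/98 (K(h) = 106/h + h/(-98) = 106/h + h*(-1/98) = 106/h - h/98)
F(L) = 8 + L + (3 + L)² (F(L) = 8 + (L + (L + 3)²) = 8 + (L + (3 + L)²) = 8 + L + (3 + L)²)
M = 4360 (M = (-5894 - 1*4271) + (8 + 117 + (3 + 117)²) = (-5894 - 4271) + (8 + 117 + 120²) = -10165 + (8 + 117 + 14400) = -10165 + 14525 = 4360)
M - K(-69) = 4360 - (106/(-69) - 1/98*(-69)) = 4360 - (106*(-1/69) + 69/98) = 4360 - (-106/69 + 69/98) = 4360 - 1*(-5627/6762) = 4360 + 5627/6762 = 29487947/6762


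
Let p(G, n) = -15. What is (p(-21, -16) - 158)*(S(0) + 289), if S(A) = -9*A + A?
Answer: -49997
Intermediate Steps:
S(A) = -8*A
(p(-21, -16) - 158)*(S(0) + 289) = (-15 - 158)*(-8*0 + 289) = -173*(0 + 289) = -173*289 = -49997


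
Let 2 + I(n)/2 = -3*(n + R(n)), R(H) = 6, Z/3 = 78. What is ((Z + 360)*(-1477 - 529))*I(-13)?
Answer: -45279432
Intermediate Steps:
Z = 234 (Z = 3*78 = 234)
I(n) = -40 - 6*n (I(n) = -4 + 2*(-3*(n + 6)) = -4 + 2*(-3*(6 + n)) = -4 + 2*(-18 - 3*n) = -4 + (-36 - 6*n) = -40 - 6*n)
((Z + 360)*(-1477 - 529))*I(-13) = ((234 + 360)*(-1477 - 529))*(-40 - 6*(-13)) = (594*(-2006))*(-40 + 78) = -1191564*38 = -45279432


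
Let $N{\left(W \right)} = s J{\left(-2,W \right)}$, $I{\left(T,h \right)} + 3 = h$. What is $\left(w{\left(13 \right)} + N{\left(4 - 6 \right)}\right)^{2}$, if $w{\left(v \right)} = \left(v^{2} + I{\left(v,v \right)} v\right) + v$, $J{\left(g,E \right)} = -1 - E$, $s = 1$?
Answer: $97969$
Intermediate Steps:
$I{\left(T,h \right)} = -3 + h$
$N{\left(W \right)} = -1 - W$ ($N{\left(W \right)} = 1 \left(-1 - W\right) = -1 - W$)
$w{\left(v \right)} = v + v^{2} + v \left(-3 + v\right)$ ($w{\left(v \right)} = \left(v^{2} + \left(-3 + v\right) v\right) + v = \left(v^{2} + v \left(-3 + v\right)\right) + v = v + v^{2} + v \left(-3 + v\right)$)
$\left(w{\left(13 \right)} + N{\left(4 - 6 \right)}\right)^{2} = \left(2 \cdot 13 \left(-1 + 13\right) - -1\right)^{2} = \left(2 \cdot 13 \cdot 12 - -1\right)^{2} = \left(312 + \left(-1 + 2\right)\right)^{2} = \left(312 + 1\right)^{2} = 313^{2} = 97969$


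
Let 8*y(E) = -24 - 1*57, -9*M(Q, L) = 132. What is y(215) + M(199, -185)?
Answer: -595/24 ≈ -24.792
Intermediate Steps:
M(Q, L) = -44/3 (M(Q, L) = -⅑*132 = -44/3)
y(E) = -81/8 (y(E) = (-24 - 1*57)/8 = (-24 - 57)/8 = (⅛)*(-81) = -81/8)
y(215) + M(199, -185) = -81/8 - 44/3 = -595/24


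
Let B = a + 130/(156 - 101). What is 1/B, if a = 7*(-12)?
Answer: -11/898 ≈ -0.012249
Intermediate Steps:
a = -84
B = -898/11 (B = -84 + 130/(156 - 101) = -84 + 130/55 = -84 + 130*(1/55) = -84 + 26/11 = -898/11 ≈ -81.636)
1/B = 1/(-898/11) = -11/898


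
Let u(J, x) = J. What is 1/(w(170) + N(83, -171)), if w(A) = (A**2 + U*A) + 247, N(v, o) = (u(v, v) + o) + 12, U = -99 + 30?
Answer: 1/17341 ≈ 5.7667e-5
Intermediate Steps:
U = -69
N(v, o) = 12 + o + v (N(v, o) = (v + o) + 12 = (o + v) + 12 = 12 + o + v)
w(A) = 247 + A**2 - 69*A (w(A) = (A**2 - 69*A) + 247 = 247 + A**2 - 69*A)
1/(w(170) + N(83, -171)) = 1/((247 + 170**2 - 69*170) + (12 - 171 + 83)) = 1/((247 + 28900 - 11730) - 76) = 1/(17417 - 76) = 1/17341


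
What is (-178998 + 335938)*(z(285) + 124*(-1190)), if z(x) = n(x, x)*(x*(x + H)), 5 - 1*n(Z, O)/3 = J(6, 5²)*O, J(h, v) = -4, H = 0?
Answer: 43764337836100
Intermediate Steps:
n(Z, O) = 15 + 12*O (n(Z, O) = 15 - (-12)*O = 15 + 12*O)
z(x) = x²*(15 + 12*x) (z(x) = (15 + 12*x)*(x*(x + 0)) = (15 + 12*x)*(x*x) = (15 + 12*x)*x² = x²*(15 + 12*x))
(-178998 + 335938)*(z(285) + 124*(-1190)) = (-178998 + 335938)*(285²*(15 + 12*285) + 124*(-1190)) = 156940*(81225*(15 + 3420) - 147560) = 156940*(81225*3435 - 147560) = 156940*(279007875 - 147560) = 156940*278860315 = 43764337836100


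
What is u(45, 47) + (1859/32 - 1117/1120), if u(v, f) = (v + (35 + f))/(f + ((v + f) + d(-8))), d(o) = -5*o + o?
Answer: 2769337/47880 ≈ 57.839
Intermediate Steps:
d(o) = -4*o
u(v, f) = (35 + f + v)/(32 + v + 2*f) (u(v, f) = (v + (35 + f))/(f + ((v + f) - 4*(-8))) = (35 + f + v)/(f + ((f + v) + 32)) = (35 + f + v)/(f + (32 + f + v)) = (35 + f + v)/(32 + v + 2*f))
u(45, 47) + (1859/32 - 1117/1120) = (35 + 47 + 45)/(32 + 45 + 2*47) + (1859/32 - 1117/1120) = 127/(32 + 45 + 94) + (1859*(1/32) - 1117*1/1120) = 127/171 + (1859/32 - 1117/1120) = (1/171)*127 + 15987/280 = 127/171 + 15987/280 = 2769337/47880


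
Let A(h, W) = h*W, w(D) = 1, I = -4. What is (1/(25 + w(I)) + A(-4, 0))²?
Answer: 1/676 ≈ 0.0014793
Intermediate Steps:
A(h, W) = W*h
(1/(25 + w(I)) + A(-4, 0))² = (1/(25 + 1) + 0*(-4))² = (1/26 + 0)² = (1/26)² = 1/676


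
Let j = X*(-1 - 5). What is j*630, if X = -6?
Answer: 22680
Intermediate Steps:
j = 36 (j = -6*(-1 - 5) = -6*(-6) = 36)
j*630 = 36*630 = 22680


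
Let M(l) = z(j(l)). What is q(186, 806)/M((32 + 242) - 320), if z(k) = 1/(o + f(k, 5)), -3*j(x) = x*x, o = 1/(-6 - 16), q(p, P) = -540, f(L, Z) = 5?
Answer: -29430/11 ≈ -2675.5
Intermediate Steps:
o = -1/22 (o = 1/(-22) = -1/22 ≈ -0.045455)
j(x) = -x²/3 (j(x) = -x*x/3 = -x²/3)
z(k) = 22/109 (z(k) = 1/(-1/22 + 5) = 1/(109/22) = 22/109)
M(l) = 22/109
q(186, 806)/M((32 + 242) - 320) = -540/22/109 = -540*109/22 = -29430/11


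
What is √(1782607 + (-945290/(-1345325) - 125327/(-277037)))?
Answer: 2*√2476200834922470096018571395/74540960405 ≈ 1335.1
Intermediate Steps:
√(1782607 + (-945290/(-1345325) - 125327/(-277037))) = √(1782607 + (-945290*(-1/1345325) - 125327*(-1/277037))) = √(1782607 + (189058/269065 + 125327/277037)) = √(1782607 + 86097170401/74540960405) = √(132877323901846236/74540960405) = 2*√2476200834922470096018571395/74540960405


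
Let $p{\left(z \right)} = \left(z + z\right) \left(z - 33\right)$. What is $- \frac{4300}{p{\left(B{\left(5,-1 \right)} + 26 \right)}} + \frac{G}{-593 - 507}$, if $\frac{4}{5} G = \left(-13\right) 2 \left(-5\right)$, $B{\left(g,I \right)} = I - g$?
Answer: $\frac{9291}{1144} \approx 8.1215$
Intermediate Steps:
$p{\left(z \right)} = 2 z \left(-33 + z\right)$
$G = \frac{325}{2}$ ($G = \frac{5 \left(-13\right) 2 \left(-5\right)}{4} = \frac{5 \left(\left(-26\right) \left(-5\right)\right)}{4} = \frac{5}{4} \cdot 130 = \frac{325}{2} \approx 162.5$)
$- \frac{4300}{p{\left(B{\left(5,-1 \right)} + 26 \right)}} + \frac{G}{-593 - 507} = - \frac{4300}{2 \left(\left(-1 - 5\right) + 26\right) \left(-33 + \left(\left(-1 - 5\right) + 26\right)\right)} + \frac{325}{2 \left(-593 - 507\right)} = - \frac{4300}{2 \left(\left(-1 - 5\right) + 26\right) \left(-33 + \left(\left(-1 - 5\right) + 26\right)\right)} + \frac{325}{2 \left(-1100\right)} = - \frac{4300}{2 \left(-6 + 26\right) \left(-33 + \left(-6 + 26\right)\right)} + \frac{325}{2} \left(- \frac{1}{1100}\right) = - \frac{4300}{2 \cdot 20 \left(-33 + 20\right)} - \frac{13}{88} = - \frac{4300}{2 \cdot 20 \left(-13\right)} - \frac{13}{88} = - \frac{4300}{-520} - \frac{13}{88} = \left(-4300\right) \left(- \frac{1}{520}\right) - \frac{13}{88} = \frac{215}{26} - \frac{13}{88} = \frac{9291}{1144}$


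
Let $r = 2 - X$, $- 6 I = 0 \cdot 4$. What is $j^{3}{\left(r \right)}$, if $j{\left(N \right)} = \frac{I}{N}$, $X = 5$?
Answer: $0$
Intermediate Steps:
$I = 0$ ($I = - \frac{0 \cdot 4}{6} = \left(- \frac{1}{6}\right) 0 = 0$)
$r = -3$ ($r = 2 - 5 = -3$)
$j{\left(N \right)} = 0$ ($j{\left(N \right)} = \frac{0}{N} = 0$)
$j^{3}{\left(r \right)} = 0^{3} = 0$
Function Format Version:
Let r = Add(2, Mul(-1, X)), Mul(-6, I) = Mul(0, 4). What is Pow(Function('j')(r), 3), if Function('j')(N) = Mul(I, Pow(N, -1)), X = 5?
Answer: 0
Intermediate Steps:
I = 0 (I = Mul(Rational(-1, 6), Mul(0, 4)) = Mul(Rational(-1, 6), 0) = 0)
r = -3 (r = Add(2, Mul(-1, 5)) = Add(2, -5) = -3)
Function('j')(N) = 0 (Function('j')(N) = Mul(0, Pow(N, -1)) = 0)
Pow(Function('j')(r), 3) = Pow(0, 3) = 0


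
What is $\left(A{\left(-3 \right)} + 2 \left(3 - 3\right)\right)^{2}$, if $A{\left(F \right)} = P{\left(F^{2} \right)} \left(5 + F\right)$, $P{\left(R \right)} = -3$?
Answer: $36$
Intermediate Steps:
$A{\left(F \right)} = -15 - 3 F$ ($A{\left(F \right)} = - 3 \left(5 + F\right) = -15 - 3 F$)
$\left(A{\left(-3 \right)} + 2 \left(3 - 3\right)\right)^{2} = \left(\left(-15 - -9\right) + 2 \left(3 - 3\right)\right)^{2} = \left(\left(-15 + 9\right) + 2 \cdot 0\right)^{2} = \left(-6 + 0\right)^{2} = \left(-6\right)^{2} = 36$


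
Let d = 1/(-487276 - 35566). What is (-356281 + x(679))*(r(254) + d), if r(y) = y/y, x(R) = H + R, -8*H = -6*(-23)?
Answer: -743729297157/2091368 ≈ -3.5562e+5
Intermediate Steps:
H = -69/4 (H = -(-3)*(-23)/4 = -1/8*138 = -69/4 ≈ -17.250)
d = -1/522842 (d = 1/(-522842) = -1/522842 ≈ -1.9126e-6)
x(R) = -69/4 + R
r(y) = 1
(-356281 + x(679))*(r(254) + d) = (-356281 + (-69/4 + 679))*(1 - 1/522842) = (-356281 + 2647/4)*(522841/522842) = -1422477/4*522841/522842 = -743729297157/2091368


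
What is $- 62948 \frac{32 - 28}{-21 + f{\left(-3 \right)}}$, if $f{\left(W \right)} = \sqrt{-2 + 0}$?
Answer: $\frac{5287632}{443} + \frac{251792 i \sqrt{2}}{443} \approx 11936.0 + 803.81 i$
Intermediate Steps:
$f{\left(W \right)} = i \sqrt{2}$ ($f{\left(W \right)} = \sqrt{-2} = i \sqrt{2}$)
$- 62948 \frac{32 - 28}{-21 + f{\left(-3 \right)}} = - 62948 \frac{32 - 28}{-21 + i \sqrt{2}} = - 62948 \frac{4}{-21 + i \sqrt{2}} = - \frac{251792}{-21 + i \sqrt{2}}$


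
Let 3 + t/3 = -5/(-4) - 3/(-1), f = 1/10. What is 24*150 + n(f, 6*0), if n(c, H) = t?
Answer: 14415/4 ≈ 3603.8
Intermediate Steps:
f = ⅒ ≈ 0.10000
t = 15/4 (t = -9 + 3*(-5/(-4) - 3/(-1)) = -9 + 3*(-5*(-¼) - 3*(-1)) = -9 + 3*(5/4 + 3) = -9 + 3*(17/4) = -9 + 51/4 = 15/4 ≈ 3.7500)
n(c, H) = 15/4
24*150 + n(f, 6*0) = 24*150 + 15/4 = 3600 + 15/4 = 14415/4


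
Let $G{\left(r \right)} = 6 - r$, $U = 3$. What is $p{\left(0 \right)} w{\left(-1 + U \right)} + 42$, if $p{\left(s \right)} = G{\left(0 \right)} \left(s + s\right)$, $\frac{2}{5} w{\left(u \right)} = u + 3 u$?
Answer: $42$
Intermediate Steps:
$w{\left(u \right)} = 10 u$ ($w{\left(u \right)} = \frac{5 \left(u + 3 u\right)}{2} = \frac{5 \cdot 4 u}{2} = 10 u$)
$p{\left(s \right)} = 12 s$ ($p{\left(s \right)} = \left(6 - 0\right) \left(s + s\right) = \left(6 + 0\right) 2 s = 6 \cdot 2 s = 12 s$)
$p{\left(0 \right)} w{\left(-1 + U \right)} + 42 = 12 \cdot 0 \cdot 10 \left(-1 + 3\right) + 42 = 0 \cdot 10 \cdot 2 + 42 = 0 \cdot 20 + 42 = 0 + 42 = 42$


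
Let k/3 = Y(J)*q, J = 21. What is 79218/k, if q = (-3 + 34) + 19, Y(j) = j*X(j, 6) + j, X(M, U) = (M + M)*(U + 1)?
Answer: 4401/51625 ≈ 0.085249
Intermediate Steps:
X(M, U) = 2*M*(1 + U) (X(M, U) = (2*M)*(1 + U) = 2*M*(1 + U))
Y(j) = j + 14*j² (Y(j) = j*(2*j*(1 + 6)) + j = j*(2*j*7) + j = j*(14*j) + j = 14*j² + j = j + 14*j²)
q = 50 (q = 31 + 19 = 50)
k = 929250 (k = 3*((21*(1 + 14*21))*50) = 3*((21*(1 + 294))*50) = 3*((21*295)*50) = 3*(6195*50) = 3*309750 = 929250)
79218/k = 79218/929250 = 79218*(1/929250) = 4401/51625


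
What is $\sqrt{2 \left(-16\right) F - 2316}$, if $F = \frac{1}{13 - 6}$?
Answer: $\frac{2 i \sqrt{28427}}{7} \approx 48.172 i$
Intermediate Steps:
$F = \frac{1}{7} \approx 0.14286$
$\sqrt{2 \left(-16\right) F - 2316} = \sqrt{2 \left(-16\right) \frac{1}{7} - 2316} = \sqrt{\left(-32\right) \frac{1}{7} - 2316} = \sqrt{- \frac{32}{7} - 2316} = \sqrt{- \frac{16244}{7}} = \frac{2 i \sqrt{28427}}{7}$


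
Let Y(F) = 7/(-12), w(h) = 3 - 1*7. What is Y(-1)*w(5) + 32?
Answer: 103/3 ≈ 34.333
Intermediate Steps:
w(h) = -4 (w(h) = 3 - 7 = -4)
Y(F) = -7/12 (Y(F) = 7*(-1/12) = -7/12)
Y(-1)*w(5) + 32 = -7/12*(-4) + 32 = 7/3 + 32 = 103/3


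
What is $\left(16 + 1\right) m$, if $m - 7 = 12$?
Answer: $323$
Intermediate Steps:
$m = 19$ ($m = 7 + 12 = 19$)
$\left(16 + 1\right) m = \left(16 + 1\right) 19 = 17 \cdot 19 = 323$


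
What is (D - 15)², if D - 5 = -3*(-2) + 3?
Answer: 1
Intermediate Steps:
D = 14 (D = 5 + (-3*(-2) + 3) = 5 + (6 + 3) = 5 + 9 = 14)
(D - 15)² = (14 - 15)² = (-1)² = 1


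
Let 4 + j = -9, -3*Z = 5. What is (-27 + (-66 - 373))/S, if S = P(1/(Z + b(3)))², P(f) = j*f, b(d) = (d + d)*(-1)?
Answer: -246514/1521 ≈ -162.07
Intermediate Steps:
Z = -5/3 (Z = -⅓*5 = -5/3 ≈ -1.6667)
b(d) = -2*d (b(d) = (2*d)*(-1) = -2*d)
j = -13 (j = -4 - 9 = -13)
P(f) = -13*f
S = 1521/529 (S = (-13/(-5/3 - 2*3))² = (-13/(-5/3 - 6))² = (-13/(-23/3))² = (-13*(-3/23))² = (39/23)² = 1521/529 ≈ 2.8752)
(-27 + (-66 - 373))/S = (-27 + (-66 - 373))/(1521/529) = (-27 - 439)*(529/1521) = -466*529/1521 = -246514/1521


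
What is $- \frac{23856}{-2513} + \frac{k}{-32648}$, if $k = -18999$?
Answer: $\frac{118085025}{11720632} \approx 10.075$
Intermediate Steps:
$- \frac{23856}{-2513} + \frac{k}{-32648} = - \frac{23856}{-2513} - \frac{18999}{-32648} = \left(-23856\right) \left(- \frac{1}{2513}\right) - - \frac{18999}{32648} = \frac{3408}{359} + \frac{18999}{32648} = \frac{118085025}{11720632}$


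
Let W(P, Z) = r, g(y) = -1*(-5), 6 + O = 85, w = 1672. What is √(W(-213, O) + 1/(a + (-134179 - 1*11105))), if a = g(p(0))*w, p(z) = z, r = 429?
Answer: √2010742461245/68462 ≈ 20.712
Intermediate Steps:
O = 79 (O = -6 + 85 = 79)
g(y) = 5
W(P, Z) = 429
a = 8360 (a = 5*1672 = 8360)
√(W(-213, O) + 1/(a + (-134179 - 1*11105))) = √(429 + 1/(8360 + (-134179 - 1*11105))) = √(429 + 1/(8360 + (-134179 - 11105))) = √(429 + 1/(8360 - 145284)) = √(429 + 1/(-136924)) = √(429 - 1/136924) = √(58740395/136924) = √2010742461245/68462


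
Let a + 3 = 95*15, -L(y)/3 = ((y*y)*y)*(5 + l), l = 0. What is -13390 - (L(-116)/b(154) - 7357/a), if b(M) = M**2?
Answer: -121171457087/8431038 ≈ -14372.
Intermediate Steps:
L(y) = -15*y**3 (L(y) = -3*(y*y)*y*(5 + 0) = -3*y**2*y*5 = -3*y**3*5 = -15*y**3)
a = 1422 (a = -3 + 95*15 = -3 + 1425 = 1422)
-13390 - (L(-116)/b(154) - 7357/a) = -13390 - ((-15*(-116)**3)/(154**2) - 7357/1422) = -13390 - (-15*(-1560896)/23716 - 7357*1/1422) = -13390 - (23413440*(1/23716) - 7357/1422) = -13390 - (5853360/5929 - 7357/1422) = -13390 - 1*8279858267/8431038 = -13390 - 8279858267/8431038 = -121171457087/8431038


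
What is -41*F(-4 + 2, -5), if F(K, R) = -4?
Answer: 164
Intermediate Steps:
-41*F(-4 + 2, -5) = -41*(-4) = 164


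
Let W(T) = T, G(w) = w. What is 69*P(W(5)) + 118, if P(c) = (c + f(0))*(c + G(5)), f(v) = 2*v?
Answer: 3568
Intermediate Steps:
P(c) = c*(5 + c) (P(c) = (c + 2*0)*(c + 5) = (c + 0)*(5 + c) = c*(5 + c))
69*P(W(5)) + 118 = 69*(5*(5 + 5)) + 118 = 69*(5*10) + 118 = 69*50 + 118 = 3450 + 118 = 3568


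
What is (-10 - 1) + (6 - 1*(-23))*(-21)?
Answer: -620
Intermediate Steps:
(-10 - 1) + (6 - 1*(-23))*(-21) = -11 + (6 + 23)*(-21) = -11 + 29*(-21) = -11 - 609 = -620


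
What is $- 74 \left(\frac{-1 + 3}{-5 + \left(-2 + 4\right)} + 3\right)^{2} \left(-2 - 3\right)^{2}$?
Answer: $- \frac{90650}{9} \approx -10072.0$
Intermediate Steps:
$- 74 \left(\frac{-1 + 3}{-5 + \left(-2 + 4\right)} + 3\right)^{2} \left(-2 - 3\right)^{2} = - 74 \left(\frac{2}{-5 + 2} + 3\right)^{2} \left(-5\right)^{2} = - 74 \left(\frac{2}{-3} + 3\right)^{2} \cdot 25 = - 74 \left(2 \left(- \frac{1}{3}\right) + 3\right)^{2} \cdot 25 = - 74 \left(- \frac{2}{3} + 3\right)^{2} \cdot 25 = - 74 \left(\frac{7}{3}\right)^{2} \cdot 25 = \left(-74\right) \frac{49}{9} \cdot 25 = \left(- \frac{3626}{9}\right) 25 = - \frac{90650}{9}$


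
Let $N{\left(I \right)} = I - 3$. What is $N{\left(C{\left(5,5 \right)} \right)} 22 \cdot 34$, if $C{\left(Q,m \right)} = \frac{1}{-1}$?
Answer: $-2992$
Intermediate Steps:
$C{\left(Q,m \right)} = -1$
$N{\left(I \right)} = -3 + I$ ($N{\left(I \right)} = I - 3 = -3 + I$)
$N{\left(C{\left(5,5 \right)} \right)} 22 \cdot 34 = \left(-3 - 1\right) 22 \cdot 34 = \left(-4\right) 22 \cdot 34 = \left(-88\right) 34 = -2992$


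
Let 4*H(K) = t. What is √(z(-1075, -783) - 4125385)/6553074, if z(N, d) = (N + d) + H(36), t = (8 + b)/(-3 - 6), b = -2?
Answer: I*√148580754/39318444 ≈ 0.00031002*I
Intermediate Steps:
t = -⅔ (t = (8 - 2)/(-3 - 6) = 6/(-9) = 6*(-⅑) = -⅔ ≈ -0.66667)
H(K) = -⅙ (H(K) = (¼)*(-⅔) = -⅙)
z(N, d) = -⅙ + N + d (z(N, d) = (N + d) - ⅙ = -⅙ + N + d)
√(z(-1075, -783) - 4125385)/6553074 = √((-⅙ - 1075 - 783) - 4125385)/6553074 = √(-11149/6 - 4125385)*(1/6553074) = √(-24763459/6)*(1/6553074) = (I*√148580754/6)*(1/6553074) = I*√148580754/39318444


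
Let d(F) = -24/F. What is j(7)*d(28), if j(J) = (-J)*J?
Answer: 42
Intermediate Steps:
j(J) = -J²
j(7)*d(28) = (-1*7²)*(-24/28) = (-1*49)*(-24*1/28) = -49*(-6/7) = 42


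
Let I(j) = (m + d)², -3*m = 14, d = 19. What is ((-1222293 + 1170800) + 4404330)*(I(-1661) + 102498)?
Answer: 4023462177047/9 ≈ 4.4705e+11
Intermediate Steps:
m = -14/3 (m = -⅓*14 = -14/3 ≈ -4.6667)
I(j) = 1849/9 (I(j) = (-14/3 + 19)² = (43/3)² = 1849/9)
((-1222293 + 1170800) + 4404330)*(I(-1661) + 102498) = ((-1222293 + 1170800) + 4404330)*(1849/9 + 102498) = (-51493 + 4404330)*(924331/9) = 4352837*(924331/9) = 4023462177047/9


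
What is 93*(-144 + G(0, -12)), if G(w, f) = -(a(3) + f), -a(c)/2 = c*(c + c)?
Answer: -8928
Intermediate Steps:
a(c) = -4*c² (a(c) = -2*c*(c + c) = -2*c*2*c = -4*c²)
G(w, f) = 36 - f (G(w, f) = -(-4*3² + f) = -(-4*9 + f) = -(-36 + f) = 36 - f)
93*(-144 + G(0, -12)) = 93*(-144 + (36 - 1*(-12))) = 93*(-144 + (36 + 12)) = 93*(-144 + 48) = 93*(-96) = -8928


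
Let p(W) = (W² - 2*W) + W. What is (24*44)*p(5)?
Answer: 21120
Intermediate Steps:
p(W) = W² - W
(24*44)*p(5) = (24*44)*(5*(-1 + 5)) = 1056*(5*4) = 1056*20 = 21120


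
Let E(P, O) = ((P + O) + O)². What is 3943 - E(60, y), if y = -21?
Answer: 3619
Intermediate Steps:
E(P, O) = (P + 2*O)² (E(P, O) = ((O + P) + O)² = (P + 2*O)²)
3943 - E(60, y) = 3943 - (60 + 2*(-21))² = 3943 - (60 - 42)² = 3943 - 1*18² = 3943 - 1*324 = 3943 - 324 = 3619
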